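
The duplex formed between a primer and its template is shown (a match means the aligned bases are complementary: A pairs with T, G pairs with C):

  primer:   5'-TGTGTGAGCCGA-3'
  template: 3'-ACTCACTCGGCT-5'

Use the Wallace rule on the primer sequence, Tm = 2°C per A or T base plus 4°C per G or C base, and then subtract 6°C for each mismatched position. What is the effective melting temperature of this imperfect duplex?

Primer base counts: A=2, T=3, G=5, C=2 → A+T=5, G+C=7
Perfect-match Tm = 2(5) + 4(7) = 10 + 28 = 38°C
Mismatches (positions where the bases are not complementary): 1 (at position 3)
Effective Tm = 38 − 1×6 = 38 − 6 = 32°C

32°C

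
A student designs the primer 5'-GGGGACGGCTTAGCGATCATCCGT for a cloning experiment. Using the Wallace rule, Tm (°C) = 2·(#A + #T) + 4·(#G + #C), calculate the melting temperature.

T=5, C=6, A=4, G=9
So N_AT = 9 and N_GC = 15.
Tm = 4·15 + 2·9 = 60 + 18 = 78°C

78°C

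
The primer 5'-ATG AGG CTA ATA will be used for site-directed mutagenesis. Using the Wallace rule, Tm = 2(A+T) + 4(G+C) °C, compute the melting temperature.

32°C

C=1, G=3, T=3, A=5
So N_AT = 8 and N_GC = 4.
Tm = 2(8) + 4(4) = 16 + 16 = 32°C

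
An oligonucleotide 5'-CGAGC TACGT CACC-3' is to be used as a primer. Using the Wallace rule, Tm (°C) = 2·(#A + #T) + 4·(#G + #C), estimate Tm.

Counting bases: G=3, A=3, T=2, C=6
A+T = 5, G+C = 9
Tm = 2×5 + 4×9 = 46°C

46°C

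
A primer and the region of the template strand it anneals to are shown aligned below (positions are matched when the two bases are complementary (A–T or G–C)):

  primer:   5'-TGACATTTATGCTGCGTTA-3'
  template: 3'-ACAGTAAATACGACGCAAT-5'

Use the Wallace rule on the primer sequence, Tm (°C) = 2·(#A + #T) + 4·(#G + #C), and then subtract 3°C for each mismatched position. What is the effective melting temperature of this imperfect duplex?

49°C

Primer base counts: A=4, T=8, G=4, C=3 → A+T=12, G+C=7
Perfect-match Tm = 2(12) + 4(7) = 24 + 28 = 52°C
Mismatches (positions where the bases are not complementary): 1 (at position 3)
Effective Tm = 52 − 1×3 = 52 − 3 = 49°C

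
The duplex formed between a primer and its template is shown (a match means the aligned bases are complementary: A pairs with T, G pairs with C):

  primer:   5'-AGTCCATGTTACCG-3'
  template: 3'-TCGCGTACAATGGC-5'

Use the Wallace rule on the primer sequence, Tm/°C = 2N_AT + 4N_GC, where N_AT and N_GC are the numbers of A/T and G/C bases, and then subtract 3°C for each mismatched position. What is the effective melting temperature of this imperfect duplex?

Primer base counts: A=3, T=4, G=3, C=4 → A+T=7, G+C=7
Perfect-match Tm = 2(7) + 4(7) = 14 + 28 = 42°C
Mismatches (positions where the bases are not complementary): 2 (at positions 3, 4)
Effective Tm = 42 − 2×3 = 42 − 6 = 36°C

36°C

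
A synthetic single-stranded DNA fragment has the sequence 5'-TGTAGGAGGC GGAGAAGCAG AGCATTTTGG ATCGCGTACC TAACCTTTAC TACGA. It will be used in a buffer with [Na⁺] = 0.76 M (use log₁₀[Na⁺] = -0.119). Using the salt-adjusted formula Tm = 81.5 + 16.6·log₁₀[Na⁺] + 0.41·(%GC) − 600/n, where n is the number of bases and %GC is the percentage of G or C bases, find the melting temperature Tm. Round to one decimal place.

88.7°C

Length n = 55. Base counts: C=11, A=15, G=16, T=13
G+C = 27, so %GC = 27/55 × 100 = 49.091%
Salt term: 16.6 × (-0.119) = -1.975
GC term: 0.41 × 49.091 = 20.127; length term: −600/55 = −10.909
Tm = 81.5 + (-1.975) + 20.127 − 10.909 = 88.743 → 88.7°C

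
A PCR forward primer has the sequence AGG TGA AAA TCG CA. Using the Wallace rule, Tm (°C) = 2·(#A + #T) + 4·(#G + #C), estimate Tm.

40°C

Scanning the sequence gives A=6, G=4, T=2, C=2.
So N_AT = 8 and N_GC = 6.
Tm = 2×8 + 4×6 = 40°C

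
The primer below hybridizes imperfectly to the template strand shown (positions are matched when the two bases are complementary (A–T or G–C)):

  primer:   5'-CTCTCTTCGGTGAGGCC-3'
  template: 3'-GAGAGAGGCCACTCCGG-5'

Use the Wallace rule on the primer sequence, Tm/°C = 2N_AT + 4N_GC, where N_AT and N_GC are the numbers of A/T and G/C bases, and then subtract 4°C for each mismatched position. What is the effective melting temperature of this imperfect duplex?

Primer base counts: A=1, T=5, G=5, C=6 → A+T=6, G+C=11
Perfect-match Tm = 2(6) + 4(11) = 12 + 44 = 56°C
Mismatches (positions where the bases are not complementary): 1 (at position 7)
Effective Tm = 56 − 1×4 = 56 − 4 = 52°C

52°C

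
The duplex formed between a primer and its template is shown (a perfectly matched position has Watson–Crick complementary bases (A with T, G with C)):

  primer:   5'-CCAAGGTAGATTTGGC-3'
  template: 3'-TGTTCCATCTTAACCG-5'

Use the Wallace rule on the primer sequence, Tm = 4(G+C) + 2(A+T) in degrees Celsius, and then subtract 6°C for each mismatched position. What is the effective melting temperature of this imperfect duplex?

Primer base counts: A=4, T=4, G=5, C=3 → A+T=8, G+C=8
Perfect-match Tm = 2(8) + 4(8) = 16 + 32 = 48°C
Mismatches (positions where the bases are not complementary): 2 (at positions 1, 11)
Effective Tm = 48 − 2×6 = 48 − 12 = 36°C

36°C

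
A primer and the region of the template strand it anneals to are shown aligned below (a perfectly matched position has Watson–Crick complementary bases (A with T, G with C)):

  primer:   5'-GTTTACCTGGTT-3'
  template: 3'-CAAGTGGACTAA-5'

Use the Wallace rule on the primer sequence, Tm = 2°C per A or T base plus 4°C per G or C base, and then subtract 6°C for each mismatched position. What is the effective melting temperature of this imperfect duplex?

22°C

Primer base counts: A=1, T=6, G=3, C=2 → A+T=7, G+C=5
Perfect-match Tm = 2(7) + 4(5) = 14 + 20 = 34°C
Mismatches (positions where the bases are not complementary): 2 (at positions 4, 10)
Effective Tm = 34 − 2×6 = 34 − 12 = 22°C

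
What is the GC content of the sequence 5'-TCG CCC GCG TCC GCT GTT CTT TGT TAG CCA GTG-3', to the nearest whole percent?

61%

Scanning the sequence gives G=9, A=2, C=11, T=11.
G+C = 9 + 11 = 20 out of 33 bases
%GC = 20/33 × 100 = 60.61% ≈ 61%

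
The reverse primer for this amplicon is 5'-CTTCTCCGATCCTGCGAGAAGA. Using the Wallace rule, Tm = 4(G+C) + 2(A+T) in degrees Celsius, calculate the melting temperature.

Base counts: G=5, T=5, A=5, C=7
AT pairs contribute 10, GC pairs contribute 12.
Tm = 4·12 + 2·10 = 48 + 20 = 68°C

68°C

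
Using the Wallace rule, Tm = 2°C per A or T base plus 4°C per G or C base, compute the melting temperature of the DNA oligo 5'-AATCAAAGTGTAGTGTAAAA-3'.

50°C

Scanning the sequence gives T=5, G=4, C=1, A=10.
AT pairs contribute 15, GC pairs contribute 5.
Tm = 2(15) + 4(5) = 30 + 20 = 50°C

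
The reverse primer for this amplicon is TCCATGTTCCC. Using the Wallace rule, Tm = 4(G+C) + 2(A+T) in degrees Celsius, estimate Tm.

Scanning the sequence gives C=5, T=4, A=1, G=1.
AT pairs contribute 5, GC pairs contribute 6.
Tm = 2(5) + 4(6) = 10 + 24 = 34°C

34°C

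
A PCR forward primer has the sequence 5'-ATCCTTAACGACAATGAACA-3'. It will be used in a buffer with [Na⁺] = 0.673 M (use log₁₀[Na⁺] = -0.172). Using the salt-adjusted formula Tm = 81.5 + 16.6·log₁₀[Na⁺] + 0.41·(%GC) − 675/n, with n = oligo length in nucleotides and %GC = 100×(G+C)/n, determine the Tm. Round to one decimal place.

59.2°C

Length n = 20. Counting bases: A=9, T=4, G=2, C=5
G+C = 7, so %GC = 7/20 × 100 = 35%
Salt term: 16.6 × (-0.172) = -2.855
GC term: 0.41 × 35 = 14.35; length term: −675/20 = −33.75
Tm = 81.5 + (-2.855) + 14.35 − 33.75 = 59.245 → 59.2°C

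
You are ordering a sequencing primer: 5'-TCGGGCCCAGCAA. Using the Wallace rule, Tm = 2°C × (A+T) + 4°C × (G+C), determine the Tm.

44°C

C=5, G=4, T=1, A=3
A+T = 4, G+C = 9
Tm = 2×4 + 4×9 = 44°C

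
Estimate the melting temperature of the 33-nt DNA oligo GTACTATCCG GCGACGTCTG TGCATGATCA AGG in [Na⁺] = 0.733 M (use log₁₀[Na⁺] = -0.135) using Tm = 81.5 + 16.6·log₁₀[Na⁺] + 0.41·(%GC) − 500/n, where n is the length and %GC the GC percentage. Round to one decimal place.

86.5°C

Length n = 33. Counting bases: A=7, T=8, G=10, C=8
G+C = 18, so %GC = 18/33 × 100 = 54.545%
Salt term: 16.6 × (-0.135) = -2.241
GC term: 0.41 × 54.545 = 22.363; length term: −500/33 = −15.152
Tm = 81.5 + (-2.241) + 22.363 − 15.152 = 86.47 → 86.5°C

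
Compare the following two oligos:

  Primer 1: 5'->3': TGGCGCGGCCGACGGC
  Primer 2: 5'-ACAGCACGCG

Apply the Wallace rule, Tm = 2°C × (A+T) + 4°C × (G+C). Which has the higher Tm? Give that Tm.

Primer 1, 60°C

Primer 1: A+T=2, G+C=14 → Tm = 2(2)+4(14) = 60°C
Primer 2: A+T=3, G+C=7 → Tm = 2(3)+4(7) = 34°C
60°C vs 34°C → primer 1 is higher.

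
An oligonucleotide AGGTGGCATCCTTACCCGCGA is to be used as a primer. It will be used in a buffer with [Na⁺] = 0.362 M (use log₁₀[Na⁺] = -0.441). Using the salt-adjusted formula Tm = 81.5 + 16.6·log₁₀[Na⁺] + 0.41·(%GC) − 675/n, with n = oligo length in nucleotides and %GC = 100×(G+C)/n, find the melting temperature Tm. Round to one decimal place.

67.4°C

Length n = 21. Scanning the sequence gives A=4, T=4, G=6, C=7.
G+C = 13, so %GC = 13/21 × 100 = 61.905%
Salt term: 16.6 × (-0.441) = -7.321
GC term: 0.41 × 61.905 = 25.381; length term: −675/21 = −32.143
Tm = 81.5 + (-7.321) + 25.381 − 32.143 = 67.417 → 67.4°C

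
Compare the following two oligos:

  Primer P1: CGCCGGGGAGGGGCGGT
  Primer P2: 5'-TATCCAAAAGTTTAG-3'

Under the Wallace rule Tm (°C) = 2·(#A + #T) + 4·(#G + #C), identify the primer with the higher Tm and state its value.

Primer P1, 64°C

Primer P1: A+T=2, G+C=15 → Tm = 2(2)+4(15) = 64°C
Primer P2: A+T=11, G+C=4 → Tm = 2(11)+4(4) = 38°C
64°C vs 38°C → primer P1 is higher.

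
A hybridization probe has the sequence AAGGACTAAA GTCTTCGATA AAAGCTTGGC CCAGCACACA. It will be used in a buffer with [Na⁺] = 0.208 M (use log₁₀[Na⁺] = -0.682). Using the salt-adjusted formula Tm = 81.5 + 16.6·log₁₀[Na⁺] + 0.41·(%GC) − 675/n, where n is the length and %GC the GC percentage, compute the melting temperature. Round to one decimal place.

Length n = 40. Counting bases: T=7, G=8, A=15, C=10
G+C = 18, so %GC = 18/40 × 100 = 45%
Salt term: 16.6 × (-0.682) = -11.321
GC term: 0.41 × 45 = 18.45; length term: −675/40 = −16.875
Tm = 81.5 + (-11.321) + 18.45 − 16.875 = 71.754 → 71.8°C

71.8°C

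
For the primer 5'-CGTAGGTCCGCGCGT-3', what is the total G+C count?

11

Base counts: G=6, A=1, C=5, T=3
G+C = 6 + 5 = 11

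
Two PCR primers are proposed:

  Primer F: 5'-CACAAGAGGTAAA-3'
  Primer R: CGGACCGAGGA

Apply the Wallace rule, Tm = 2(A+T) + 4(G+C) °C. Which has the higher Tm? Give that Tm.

Primer F: A+T=8, G+C=5 → Tm = 2(8)+4(5) = 36°C
Primer R: A+T=3, G+C=8 → Tm = 2(3)+4(8) = 38°C
36°C vs 38°C → primer R is higher.

Primer R, 38°C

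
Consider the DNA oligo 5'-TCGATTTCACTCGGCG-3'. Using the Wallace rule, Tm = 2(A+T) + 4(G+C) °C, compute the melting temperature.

Scanning the sequence gives C=5, G=4, T=5, A=2.
So N_AT = 7 and N_GC = 9.
Tm = 2(7) + 4(9) = 14 + 36 = 50°C

50°C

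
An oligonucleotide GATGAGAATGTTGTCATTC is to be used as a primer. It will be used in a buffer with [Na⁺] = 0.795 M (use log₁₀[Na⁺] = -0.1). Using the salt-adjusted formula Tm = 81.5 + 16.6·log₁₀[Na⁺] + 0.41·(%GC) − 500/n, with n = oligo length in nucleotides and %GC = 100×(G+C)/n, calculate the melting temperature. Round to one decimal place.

Length n = 19. Base counts: C=2, T=7, A=5, G=5
G+C = 7, so %GC = 7/19 × 100 = 36.842%
Salt term: 16.6 × (-0.1) = -1.66
GC term: 0.41 × 36.842 = 15.105; length term: −500/19 = −26.316
Tm = 81.5 + (-1.66) + 15.105 − 26.316 = 68.629 → 68.6°C

68.6°C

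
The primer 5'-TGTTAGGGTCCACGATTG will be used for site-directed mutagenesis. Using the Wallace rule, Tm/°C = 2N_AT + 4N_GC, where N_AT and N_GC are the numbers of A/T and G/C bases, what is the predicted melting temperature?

54°C

Base counts: C=3, T=6, G=6, A=3
So N_AT = 9 and N_GC = 9.
Tm = 4·9 + 2·9 = 36 + 18 = 54°C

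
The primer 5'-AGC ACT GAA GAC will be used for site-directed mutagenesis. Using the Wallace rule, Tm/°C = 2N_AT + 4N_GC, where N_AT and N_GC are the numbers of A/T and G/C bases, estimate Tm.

36°C

Base counts: G=3, T=1, C=3, A=5
AT pairs contribute 6, GC pairs contribute 6.
Tm = 2(6) + 4(6) = 12 + 24 = 36°C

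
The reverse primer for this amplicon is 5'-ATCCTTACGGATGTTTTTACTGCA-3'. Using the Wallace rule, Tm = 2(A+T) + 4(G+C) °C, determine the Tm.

Base counts: A=5, G=4, T=10, C=5
AT pairs contribute 15, GC pairs contribute 9.
Tm = 4·9 + 2·15 = 36 + 30 = 66°C

66°C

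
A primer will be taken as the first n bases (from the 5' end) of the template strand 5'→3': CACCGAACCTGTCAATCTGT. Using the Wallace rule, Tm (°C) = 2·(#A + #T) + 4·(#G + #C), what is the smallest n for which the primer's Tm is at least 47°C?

First 15 bases: CACCGAACCTGTCAA → Tm = 46°C (< 47°C)
First 16 bases: CACCGAACCTGTCAAT → Tm = 48°C (≥ 47°C)
Since every base adds ≥2°C, Tm only increases with n, so the threshold is first crossed at n = 16.

n = 16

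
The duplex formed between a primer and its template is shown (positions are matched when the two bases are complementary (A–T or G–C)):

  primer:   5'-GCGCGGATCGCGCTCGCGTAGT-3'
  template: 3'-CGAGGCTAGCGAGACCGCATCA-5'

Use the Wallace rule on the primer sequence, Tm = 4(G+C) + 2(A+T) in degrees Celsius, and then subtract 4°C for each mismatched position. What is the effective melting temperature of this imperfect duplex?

Primer base counts: A=2, T=4, G=9, C=7 → A+T=6, G+C=16
Perfect-match Tm = 2(6) + 4(16) = 12 + 64 = 76°C
Mismatches (positions where the bases are not complementary): 4 (at positions 3, 5, 12, 15)
Effective Tm = 76 − 4×4 = 76 − 16 = 60°C

60°C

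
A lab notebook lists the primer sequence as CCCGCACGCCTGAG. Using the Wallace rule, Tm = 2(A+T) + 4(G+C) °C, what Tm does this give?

Counting bases: C=7, T=1, G=4, A=2
A+T = 3, G+C = 11
Tm = 2(3) + 4(11) = 6 + 44 = 50°C

50°C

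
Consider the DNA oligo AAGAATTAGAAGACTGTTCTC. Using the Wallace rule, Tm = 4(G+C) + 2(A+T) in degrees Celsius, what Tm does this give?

56°C

Base counts: G=4, T=6, C=3, A=8
AT pairs contribute 14, GC pairs contribute 7.
Tm = 4·7 + 2·14 = 28 + 28 = 56°C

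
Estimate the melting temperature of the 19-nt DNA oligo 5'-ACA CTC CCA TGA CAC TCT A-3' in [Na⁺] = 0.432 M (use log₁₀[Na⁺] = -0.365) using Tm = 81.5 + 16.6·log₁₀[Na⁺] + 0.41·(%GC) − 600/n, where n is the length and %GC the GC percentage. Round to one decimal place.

Length n = 19. Counting bases: G=1, C=8, T=4, A=6
G+C = 9, so %GC = 9/19 × 100 = 47.368%
Salt term: 16.6 × (-0.365) = -6.059
GC term: 0.41 × 47.368 = 19.421; length term: −600/19 = −31.579
Tm = 81.5 + (-6.059) + 19.421 − 31.579 = 63.283 → 63.3°C

63.3°C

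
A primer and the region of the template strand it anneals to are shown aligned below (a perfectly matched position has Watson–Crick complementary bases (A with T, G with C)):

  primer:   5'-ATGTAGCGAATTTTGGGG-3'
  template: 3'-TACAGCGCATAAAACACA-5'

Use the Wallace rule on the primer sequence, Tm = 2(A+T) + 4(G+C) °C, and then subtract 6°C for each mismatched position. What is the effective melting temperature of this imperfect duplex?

28°C

Primer base counts: A=4, T=6, G=7, C=1 → A+T=10, G+C=8
Perfect-match Tm = 2(10) + 4(8) = 20 + 32 = 52°C
Mismatches (positions where the bases are not complementary): 4 (at positions 5, 9, 16, 18)
Effective Tm = 52 − 4×6 = 52 − 24 = 28°C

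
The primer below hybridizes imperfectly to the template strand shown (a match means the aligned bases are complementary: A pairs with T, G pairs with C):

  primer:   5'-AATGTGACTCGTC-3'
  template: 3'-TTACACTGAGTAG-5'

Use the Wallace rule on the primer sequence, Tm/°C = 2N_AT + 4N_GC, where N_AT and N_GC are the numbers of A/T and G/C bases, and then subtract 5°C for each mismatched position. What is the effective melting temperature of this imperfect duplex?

33°C

Primer base counts: A=3, T=4, G=3, C=3 → A+T=7, G+C=6
Perfect-match Tm = 2(7) + 4(6) = 14 + 24 = 38°C
Mismatches (positions where the bases are not complementary): 1 (at position 11)
Effective Tm = 38 − 1×5 = 38 − 5 = 33°C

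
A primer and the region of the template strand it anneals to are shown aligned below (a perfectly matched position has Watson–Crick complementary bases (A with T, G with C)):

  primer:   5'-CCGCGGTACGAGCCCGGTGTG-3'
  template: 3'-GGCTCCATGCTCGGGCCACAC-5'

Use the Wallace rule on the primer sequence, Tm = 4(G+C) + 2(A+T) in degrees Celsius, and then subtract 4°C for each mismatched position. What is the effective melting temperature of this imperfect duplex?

70°C

Primer base counts: A=2, T=3, G=9, C=7 → A+T=5, G+C=16
Perfect-match Tm = 2(5) + 4(16) = 10 + 64 = 74°C
Mismatches (positions where the bases are not complementary): 1 (at position 4)
Effective Tm = 74 − 1×4 = 74 − 4 = 70°C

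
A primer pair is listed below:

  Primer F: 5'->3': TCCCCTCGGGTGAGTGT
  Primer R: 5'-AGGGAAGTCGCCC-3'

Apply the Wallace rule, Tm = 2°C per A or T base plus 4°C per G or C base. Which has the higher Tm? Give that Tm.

Primer F: A+T=6, G+C=11 → Tm = 2(6)+4(11) = 56°C
Primer R: A+T=4, G+C=9 → Tm = 2(4)+4(9) = 44°C
56°C vs 44°C → primer F is higher.

Primer F, 56°C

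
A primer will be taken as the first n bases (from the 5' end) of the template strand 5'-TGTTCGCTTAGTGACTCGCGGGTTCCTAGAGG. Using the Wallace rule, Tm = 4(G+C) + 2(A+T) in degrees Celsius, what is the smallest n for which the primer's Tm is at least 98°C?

n = 32

First 31 bases: TGTTCGCTTAGTGACTCGCGGGTTCCTAGAG → Tm = 96°C (< 98°C)
First 32 bases: TGTTCGCTTAGTGACTCGCGGGTTCCTAGAGG → Tm = 100°C (≥ 98°C)
Each additional base adds 2°C (A/T) or 4°C (G/C), so Tm is non-decreasing in n; n = 32 is the first length to reach 98°C.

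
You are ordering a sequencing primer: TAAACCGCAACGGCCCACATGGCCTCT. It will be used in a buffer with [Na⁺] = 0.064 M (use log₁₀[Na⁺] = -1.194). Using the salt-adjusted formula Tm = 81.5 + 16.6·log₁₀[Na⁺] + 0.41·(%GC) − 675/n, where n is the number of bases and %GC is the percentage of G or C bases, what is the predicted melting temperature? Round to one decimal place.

61.0°C

Length n = 27. A=7, C=11, T=4, G=5
G+C = 16, so %GC = 16/27 × 100 = 59.259%
Salt term: 16.6 × (-1.194) = -19.82
GC term: 0.41 × 59.259 = 24.296; length term: −675/27 = −25
Tm = 81.5 + (-19.82) + 24.296 − 25 = 60.976 → 61.0°C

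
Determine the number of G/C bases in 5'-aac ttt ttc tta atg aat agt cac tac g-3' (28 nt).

8

Counting bases: T=11, A=9, G=3, C=5
G+C = 3 + 5 = 8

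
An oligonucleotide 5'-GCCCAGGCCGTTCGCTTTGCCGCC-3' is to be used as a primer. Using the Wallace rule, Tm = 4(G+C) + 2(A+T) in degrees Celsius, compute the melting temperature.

84°C

Base counts: T=5, C=11, G=7, A=1
A+T = 6, G+C = 18
Tm = 2×6 + 4×18 = 84°C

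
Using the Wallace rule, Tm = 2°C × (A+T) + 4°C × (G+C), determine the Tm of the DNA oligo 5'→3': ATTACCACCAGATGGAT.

Scanning the sequence gives A=6, C=4, T=4, G=3.
A+T = 10, G+C = 7
Tm = 4·7 + 2·10 = 28 + 20 = 48°C

48°C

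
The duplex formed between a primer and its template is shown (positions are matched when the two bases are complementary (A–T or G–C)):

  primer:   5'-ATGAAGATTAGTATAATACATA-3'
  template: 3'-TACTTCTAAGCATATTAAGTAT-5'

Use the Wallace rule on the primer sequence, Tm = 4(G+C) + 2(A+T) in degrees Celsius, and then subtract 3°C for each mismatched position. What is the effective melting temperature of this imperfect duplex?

Primer base counts: A=11, T=7, G=3, C=1 → A+T=18, G+C=4
Perfect-match Tm = 2(18) + 4(4) = 36 + 16 = 52°C
Mismatches (positions where the bases are not complementary): 2 (at positions 10, 18)
Effective Tm = 52 − 2×3 = 52 − 6 = 46°C

46°C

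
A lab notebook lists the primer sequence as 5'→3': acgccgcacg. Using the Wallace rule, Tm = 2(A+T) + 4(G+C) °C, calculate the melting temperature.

36°C

A=2, C=5, G=3, T=0
A+T = 2, G+C = 8
Tm = 2(2) + 4(8) = 4 + 32 = 36°C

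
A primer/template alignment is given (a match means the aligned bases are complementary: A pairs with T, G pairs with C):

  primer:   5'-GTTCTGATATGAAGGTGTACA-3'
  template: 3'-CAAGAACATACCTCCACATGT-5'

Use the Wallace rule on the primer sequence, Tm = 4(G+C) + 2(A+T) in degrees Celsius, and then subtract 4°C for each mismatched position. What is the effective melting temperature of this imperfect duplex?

Primer base counts: A=6, T=7, G=6, C=2 → A+T=13, G+C=8
Perfect-match Tm = 2(13) + 4(8) = 26 + 32 = 58°C
Mismatches (positions where the bases are not complementary): 3 (at positions 6, 7, 12)
Effective Tm = 58 − 3×4 = 58 − 12 = 46°C

46°C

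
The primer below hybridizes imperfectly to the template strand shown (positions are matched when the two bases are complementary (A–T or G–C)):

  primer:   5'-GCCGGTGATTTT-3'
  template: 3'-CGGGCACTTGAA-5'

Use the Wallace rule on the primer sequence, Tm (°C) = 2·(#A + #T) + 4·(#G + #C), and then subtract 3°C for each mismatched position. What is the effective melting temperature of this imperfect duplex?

Primer base counts: A=1, T=5, G=4, C=2 → A+T=6, G+C=6
Perfect-match Tm = 2(6) + 4(6) = 12 + 24 = 36°C
Mismatches (positions where the bases are not complementary): 3 (at positions 4, 9, 10)
Effective Tm = 36 − 3×3 = 36 − 9 = 27°C

27°C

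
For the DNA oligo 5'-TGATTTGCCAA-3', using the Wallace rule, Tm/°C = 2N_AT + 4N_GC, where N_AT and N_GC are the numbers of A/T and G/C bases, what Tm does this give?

T=4, C=2, A=3, G=2
AT pairs contribute 7, GC pairs contribute 4.
Tm = 2×7 + 4×4 = 30°C

30°C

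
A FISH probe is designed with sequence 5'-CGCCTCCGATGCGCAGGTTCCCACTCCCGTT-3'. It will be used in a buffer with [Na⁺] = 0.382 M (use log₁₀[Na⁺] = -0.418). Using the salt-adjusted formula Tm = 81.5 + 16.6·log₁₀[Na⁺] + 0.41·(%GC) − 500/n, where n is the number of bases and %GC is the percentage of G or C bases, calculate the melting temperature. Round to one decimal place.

86.2°C

Length n = 31. Counting bases: G=7, C=14, A=3, T=7
G+C = 21, so %GC = 21/31 × 100 = 67.742%
Salt term: 16.6 × (-0.418) = -6.939
GC term: 0.41 × 67.742 = 27.774; length term: −500/31 = −16.129
Tm = 81.5 + (-6.939) + 27.774 − 16.129 = 86.206 → 86.2°C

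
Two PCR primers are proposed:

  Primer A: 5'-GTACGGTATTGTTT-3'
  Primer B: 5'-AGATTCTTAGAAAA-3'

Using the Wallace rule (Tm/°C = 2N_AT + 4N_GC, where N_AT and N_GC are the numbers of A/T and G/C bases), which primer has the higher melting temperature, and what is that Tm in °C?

Primer A, 38°C

Primer A: A+T=9, G+C=5 → Tm = 2(9)+4(5) = 38°C
Primer B: A+T=11, G+C=3 → Tm = 2(11)+4(3) = 34°C
38°C vs 34°C → primer A is higher.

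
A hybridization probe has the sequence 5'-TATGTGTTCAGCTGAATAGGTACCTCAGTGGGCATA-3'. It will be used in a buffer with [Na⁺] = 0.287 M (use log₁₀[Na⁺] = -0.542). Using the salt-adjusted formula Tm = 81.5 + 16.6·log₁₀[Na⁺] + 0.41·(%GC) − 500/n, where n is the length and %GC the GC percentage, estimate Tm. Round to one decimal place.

Length n = 36. Scanning the sequence gives C=6, A=9, G=10, T=11.
G+C = 16, so %GC = 16/36 × 100 = 44.444%
Salt term: 16.6 × (-0.542) = -8.997
GC term: 0.41 × 44.444 = 18.222; length term: −500/36 = −13.889
Tm = 81.5 + (-8.997) + 18.222 − 13.889 = 76.836 → 76.8°C

76.8°C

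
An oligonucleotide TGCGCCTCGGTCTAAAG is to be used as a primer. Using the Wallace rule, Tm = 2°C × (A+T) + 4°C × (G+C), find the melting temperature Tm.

Scanning the sequence gives C=5, G=5, A=3, T=4.
So N_AT = 7 and N_GC = 10.
Tm = 4·10 + 2·7 = 40 + 14 = 54°C

54°C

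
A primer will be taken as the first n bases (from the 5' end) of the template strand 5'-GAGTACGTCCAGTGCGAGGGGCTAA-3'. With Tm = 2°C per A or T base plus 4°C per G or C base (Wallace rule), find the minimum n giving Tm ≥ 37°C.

First 11 bases: GAGTACGTCCA → Tm = 34°C (< 37°C)
First 12 bases: GAGTACGTCCAG → Tm = 38°C (≥ 37°C)
Since every base adds ≥2°C, Tm only increases with n, so the threshold is first crossed at n = 12.

n = 12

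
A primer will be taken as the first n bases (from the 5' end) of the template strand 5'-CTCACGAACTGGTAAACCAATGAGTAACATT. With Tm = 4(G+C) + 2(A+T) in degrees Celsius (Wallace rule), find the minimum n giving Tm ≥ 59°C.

n = 21

First 20 bases: CTCACGAACTGGTAAACCAA → Tm = 58°C (< 59°C)
First 21 bases: CTCACGAACTGGTAAACCAAT → Tm = 60°C (≥ 59°C)
Each additional base adds 2°C (A/T) or 4°C (G/C), so Tm is non-decreasing in n; n = 21 is the first length to reach 59°C.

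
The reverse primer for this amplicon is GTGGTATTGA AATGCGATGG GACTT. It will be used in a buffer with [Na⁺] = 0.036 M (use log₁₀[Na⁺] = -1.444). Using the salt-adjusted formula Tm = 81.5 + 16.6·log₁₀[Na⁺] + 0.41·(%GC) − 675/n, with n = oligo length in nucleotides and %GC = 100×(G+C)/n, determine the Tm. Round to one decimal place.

48.6°C

Length n = 25. Counting bases: T=8, G=9, A=6, C=2
G+C = 11, so %GC = 11/25 × 100 = 44%
Salt term: 16.6 × (-1.444) = -23.97
GC term: 0.41 × 44 = 18.04; length term: −675/25 = −27
Tm = 81.5 + (-23.97) + 18.04 − 27 = 48.57 → 48.6°C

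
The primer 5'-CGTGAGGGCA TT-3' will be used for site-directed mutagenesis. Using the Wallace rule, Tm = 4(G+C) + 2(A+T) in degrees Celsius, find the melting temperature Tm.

38°C

Counting bases: T=3, G=5, C=2, A=2
AT pairs contribute 5, GC pairs contribute 7.
Tm = 4·7 + 2·5 = 28 + 10 = 38°C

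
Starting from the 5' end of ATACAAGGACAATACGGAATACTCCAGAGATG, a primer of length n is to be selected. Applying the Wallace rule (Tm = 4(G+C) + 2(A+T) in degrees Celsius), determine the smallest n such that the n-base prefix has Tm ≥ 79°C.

First 28 bases: ATACAAGGACAATACGGAATACTCCAGA → Tm = 78°C (< 79°C)
First 29 bases: ATACAAGGACAATACGGAATACTCCAGAG → Tm = 82°C (≥ 79°C)
Since every base adds ≥2°C, Tm only increases with n, so the threshold is first crossed at n = 29.

n = 29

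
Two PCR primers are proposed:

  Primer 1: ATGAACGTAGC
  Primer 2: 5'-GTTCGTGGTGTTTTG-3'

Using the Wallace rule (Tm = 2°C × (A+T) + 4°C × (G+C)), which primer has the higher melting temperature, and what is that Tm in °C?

Primer 2, 44°C

Primer 1: A+T=6, G+C=5 → Tm = 2(6)+4(5) = 32°C
Primer 2: A+T=8, G+C=7 → Tm = 2(8)+4(7) = 44°C
32°C vs 44°C → primer 2 is higher.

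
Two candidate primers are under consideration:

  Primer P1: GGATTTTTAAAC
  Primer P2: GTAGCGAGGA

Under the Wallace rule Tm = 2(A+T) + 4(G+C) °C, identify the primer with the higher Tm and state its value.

Primer P1: A+T=9, G+C=3 → Tm = 2(9)+4(3) = 30°C
Primer P2: A+T=4, G+C=6 → Tm = 2(4)+4(6) = 32°C
30°C vs 32°C → primer P2 is higher.

Primer P2, 32°C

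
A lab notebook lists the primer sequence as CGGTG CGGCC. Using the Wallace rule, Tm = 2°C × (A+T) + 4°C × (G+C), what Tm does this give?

38°C

A=0, G=5, T=1, C=4
So N_AT = 1 and N_GC = 9.
Tm = 2(1) + 4(9) = 2 + 36 = 38°C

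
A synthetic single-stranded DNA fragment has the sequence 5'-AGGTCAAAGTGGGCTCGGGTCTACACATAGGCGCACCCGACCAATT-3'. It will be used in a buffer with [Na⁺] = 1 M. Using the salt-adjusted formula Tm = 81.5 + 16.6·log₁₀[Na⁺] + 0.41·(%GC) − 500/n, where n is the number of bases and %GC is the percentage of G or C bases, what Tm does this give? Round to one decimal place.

Length n = 46. Base counts: C=13, T=8, G=13, A=12
G+C = 26, so %GC = 26/46 × 100 = 56.522%
Salt term: 16.6 × (0) = 0
GC term: 0.41 × 56.522 = 23.174; length term: −500/46 = −10.87
Tm = 81.5 + (0) + 23.174 − 10.87 = 93.804 → 93.8°C

93.8°C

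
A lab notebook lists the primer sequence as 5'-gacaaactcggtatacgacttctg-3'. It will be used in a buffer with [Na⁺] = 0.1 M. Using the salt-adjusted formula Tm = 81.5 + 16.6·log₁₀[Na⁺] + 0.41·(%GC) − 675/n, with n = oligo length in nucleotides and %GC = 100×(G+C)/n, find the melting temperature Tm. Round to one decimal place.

55.6°C

Length n = 24. Base counts: T=6, G=5, A=7, C=6
G+C = 11, so %GC = 11/24 × 100 = 45.833%
Salt term: 16.6 × (-1) = -16.6
GC term: 0.41 × 45.833 = 18.792; length term: −675/24 = −28.125
Tm = 81.5 + (-16.6) + 18.792 − 28.125 = 55.567 → 55.6°C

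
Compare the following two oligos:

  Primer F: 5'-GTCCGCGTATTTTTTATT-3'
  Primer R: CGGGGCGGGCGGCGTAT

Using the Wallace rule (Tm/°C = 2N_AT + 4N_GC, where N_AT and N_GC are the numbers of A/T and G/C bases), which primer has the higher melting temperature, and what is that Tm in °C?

Primer R, 62°C

Primer F: A+T=12, G+C=6 → Tm = 2(12)+4(6) = 48°C
Primer R: A+T=3, G+C=14 → Tm = 2(3)+4(14) = 62°C
48°C vs 62°C → primer R is higher.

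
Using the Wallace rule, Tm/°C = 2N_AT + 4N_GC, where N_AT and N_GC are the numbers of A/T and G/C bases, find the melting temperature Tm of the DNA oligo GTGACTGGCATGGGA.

48°C

Scanning the sequence gives C=2, G=7, A=3, T=3.
So N_AT = 6 and N_GC = 9.
Tm = 2(6) + 4(9) = 12 + 36 = 48°C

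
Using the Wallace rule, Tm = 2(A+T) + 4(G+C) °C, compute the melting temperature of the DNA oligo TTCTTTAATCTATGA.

Base counts: T=8, A=4, G=1, C=2
A+T = 12, G+C = 3
Tm = 2(12) + 4(3) = 24 + 12 = 36°C

36°C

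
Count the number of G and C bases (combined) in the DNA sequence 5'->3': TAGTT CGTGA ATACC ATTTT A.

Scanning the sequence gives A=6, G=3, C=3, T=9.
G+C = 3 + 3 = 6

6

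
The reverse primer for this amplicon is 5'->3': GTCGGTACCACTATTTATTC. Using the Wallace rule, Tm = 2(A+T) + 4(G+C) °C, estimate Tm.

56°C

Counting bases: T=8, C=5, G=3, A=4
AT pairs contribute 12, GC pairs contribute 8.
Tm = 2×12 + 4×8 = 56°C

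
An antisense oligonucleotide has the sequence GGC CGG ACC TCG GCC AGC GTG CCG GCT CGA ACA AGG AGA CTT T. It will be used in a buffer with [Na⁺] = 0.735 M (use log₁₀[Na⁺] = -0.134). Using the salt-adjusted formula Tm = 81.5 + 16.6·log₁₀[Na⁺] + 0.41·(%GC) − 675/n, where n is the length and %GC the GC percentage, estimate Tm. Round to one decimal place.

91.2°C

Length n = 43. Base counts: T=6, C=14, G=15, A=8
G+C = 29, so %GC = 29/43 × 100 = 67.442%
Salt term: 16.6 × (-0.134) = -2.224
GC term: 0.41 × 67.442 = 27.651; length term: −675/43 = −15.698
Tm = 81.5 + (-2.224) + 27.651 − 15.698 = 91.229 → 91.2°C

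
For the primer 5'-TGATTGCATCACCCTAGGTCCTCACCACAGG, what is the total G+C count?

Counting bases: G=6, T=7, A=7, C=11
G+C = 6 + 11 = 17

17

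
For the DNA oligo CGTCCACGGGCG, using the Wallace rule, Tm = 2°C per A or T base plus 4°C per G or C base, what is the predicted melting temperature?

44°C

Base counts: T=1, C=5, A=1, G=5
So N_AT = 2 and N_GC = 10.
Tm = 4·10 + 2·2 = 40 + 4 = 44°C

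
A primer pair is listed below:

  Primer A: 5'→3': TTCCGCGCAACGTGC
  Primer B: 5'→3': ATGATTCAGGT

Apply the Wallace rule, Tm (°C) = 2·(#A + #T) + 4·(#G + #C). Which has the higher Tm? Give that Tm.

Primer A, 50°C

Primer A: A+T=5, G+C=10 → Tm = 2(5)+4(10) = 50°C
Primer B: A+T=7, G+C=4 → Tm = 2(7)+4(4) = 30°C
50°C vs 30°C → primer A is higher.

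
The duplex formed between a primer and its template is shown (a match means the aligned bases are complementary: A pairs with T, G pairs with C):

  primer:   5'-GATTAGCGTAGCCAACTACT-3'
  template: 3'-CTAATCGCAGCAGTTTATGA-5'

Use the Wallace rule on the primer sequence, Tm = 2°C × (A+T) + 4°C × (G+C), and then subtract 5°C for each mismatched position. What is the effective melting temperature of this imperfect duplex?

43°C

Primer base counts: A=6, T=5, G=4, C=5 → A+T=11, G+C=9
Perfect-match Tm = 2(11) + 4(9) = 22 + 36 = 58°C
Mismatches (positions where the bases are not complementary): 3 (at positions 10, 12, 16)
Effective Tm = 58 − 3×5 = 58 − 15 = 43°C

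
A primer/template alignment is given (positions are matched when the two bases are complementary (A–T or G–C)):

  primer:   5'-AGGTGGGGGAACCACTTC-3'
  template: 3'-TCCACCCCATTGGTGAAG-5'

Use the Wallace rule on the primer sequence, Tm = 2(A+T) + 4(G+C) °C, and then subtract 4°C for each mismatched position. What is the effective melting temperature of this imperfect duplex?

54°C

Primer base counts: A=4, T=3, G=7, C=4 → A+T=7, G+C=11
Perfect-match Tm = 2(7) + 4(11) = 14 + 44 = 58°C
Mismatches (positions where the bases are not complementary): 1 (at position 9)
Effective Tm = 58 − 1×4 = 58 − 4 = 54°C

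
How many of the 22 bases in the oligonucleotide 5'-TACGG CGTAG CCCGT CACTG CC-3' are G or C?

Base counts: A=3, T=4, C=9, G=6
Total G or C: 6 + 9 = 15

15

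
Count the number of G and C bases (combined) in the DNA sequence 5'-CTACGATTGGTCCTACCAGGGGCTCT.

Counting bases: G=7, T=7, A=4, C=8
G+C = 7 + 8 = 15

15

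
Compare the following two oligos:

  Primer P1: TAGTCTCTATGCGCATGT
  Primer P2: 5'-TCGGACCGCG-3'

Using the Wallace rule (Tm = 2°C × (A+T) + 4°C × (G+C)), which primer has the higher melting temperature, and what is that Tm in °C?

Primer P1, 52°C

Primer P1: A+T=10, G+C=8 → Tm = 2(10)+4(8) = 52°C
Primer P2: A+T=2, G+C=8 → Tm = 2(2)+4(8) = 36°C
52°C vs 36°C → primer P1 is higher.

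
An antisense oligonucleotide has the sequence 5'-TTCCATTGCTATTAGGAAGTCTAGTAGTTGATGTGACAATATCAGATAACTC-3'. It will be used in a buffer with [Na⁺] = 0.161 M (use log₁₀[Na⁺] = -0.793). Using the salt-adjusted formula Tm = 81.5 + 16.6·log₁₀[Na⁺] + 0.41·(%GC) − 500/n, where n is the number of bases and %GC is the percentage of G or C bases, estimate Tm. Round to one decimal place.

72.9°C

Length n = 52. A=16, G=10, C=8, T=18
G+C = 18, so %GC = 18/52 × 100 = 34.615%
Salt term: 16.6 × (-0.793) = -13.164
GC term: 0.41 × 34.615 = 14.192; length term: −500/52 = −9.615
Tm = 81.5 + (-13.164) + 14.192 − 9.615 = 72.913 → 72.9°C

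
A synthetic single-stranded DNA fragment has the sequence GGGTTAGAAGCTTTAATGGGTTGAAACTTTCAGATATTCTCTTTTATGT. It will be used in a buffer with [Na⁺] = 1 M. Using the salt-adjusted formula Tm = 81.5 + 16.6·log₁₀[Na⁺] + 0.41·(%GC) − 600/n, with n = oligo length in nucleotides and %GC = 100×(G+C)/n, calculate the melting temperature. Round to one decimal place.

Length n = 49. Counting bases: G=11, A=12, T=21, C=5
G+C = 16, so %GC = 16/49 × 100 = 32.653%
Salt term: 16.6 × (0) = 0
GC term: 0.41 × 32.653 = 13.388; length term: −600/49 = −12.245
Tm = 81.5 + (0) + 13.388 − 12.245 = 82.643 → 82.6°C

82.6°C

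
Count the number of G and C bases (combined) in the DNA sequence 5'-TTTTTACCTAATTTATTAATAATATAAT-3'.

Scanning the sequence gives C=2, A=11, T=15, G=0.
Total G or C: 0 + 2 = 2

2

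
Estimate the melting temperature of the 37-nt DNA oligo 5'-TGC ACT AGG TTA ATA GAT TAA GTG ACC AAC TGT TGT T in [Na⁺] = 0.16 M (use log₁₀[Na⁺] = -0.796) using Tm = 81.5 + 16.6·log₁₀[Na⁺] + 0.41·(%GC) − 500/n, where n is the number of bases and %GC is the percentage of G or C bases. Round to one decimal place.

69.2°C

Length n = 37. C=5, A=11, G=8, T=13
G+C = 13, so %GC = 13/37 × 100 = 35.135%
Salt term: 16.6 × (-0.796) = -13.214
GC term: 0.41 × 35.135 = 14.405; length term: −500/37 = −13.514
Tm = 81.5 + (-13.214) + 14.405 − 13.514 = 69.177 → 69.2°C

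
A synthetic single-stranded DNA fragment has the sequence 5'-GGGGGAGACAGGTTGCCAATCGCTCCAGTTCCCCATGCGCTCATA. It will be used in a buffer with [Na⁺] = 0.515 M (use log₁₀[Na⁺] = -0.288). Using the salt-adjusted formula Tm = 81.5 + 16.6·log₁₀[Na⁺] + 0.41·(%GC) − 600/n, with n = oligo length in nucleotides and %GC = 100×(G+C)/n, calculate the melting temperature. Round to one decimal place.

Length n = 45. Base counts: C=14, A=9, G=13, T=9
G+C = 27, so %GC = 27/45 × 100 = 60%
Salt term: 16.6 × (-0.288) = -4.781
GC term: 0.41 × 60 = 24.6; length term: −600/45 = −13.333
Tm = 81.5 + (-4.781) + 24.6 − 13.333 = 87.986 → 88.0°C

88.0°C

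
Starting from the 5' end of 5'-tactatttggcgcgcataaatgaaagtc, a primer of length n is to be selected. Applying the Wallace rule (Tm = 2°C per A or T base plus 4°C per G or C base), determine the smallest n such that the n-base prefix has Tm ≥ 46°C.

First 14 bases: TACTATTTGGCGCG → Tm = 42°C (< 46°C)
First 15 bases: TACTATTTGGCGCGC → Tm = 46°C (≥ 46°C)
Each additional base adds 2°C (A/T) or 4°C (G/C), so Tm is non-decreasing in n; n = 15 is the first length to reach 46°C.

n = 15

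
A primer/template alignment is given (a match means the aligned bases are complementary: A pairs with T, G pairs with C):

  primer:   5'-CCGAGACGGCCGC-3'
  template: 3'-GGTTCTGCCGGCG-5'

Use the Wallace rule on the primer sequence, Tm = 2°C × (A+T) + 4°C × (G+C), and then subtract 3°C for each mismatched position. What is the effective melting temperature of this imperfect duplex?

Primer base counts: A=2, T=0, G=5, C=6 → A+T=2, G+C=11
Perfect-match Tm = 2(2) + 4(11) = 4 + 44 = 48°C
Mismatches (positions where the bases are not complementary): 1 (at position 3)
Effective Tm = 48 − 1×3 = 48 − 3 = 45°C

45°C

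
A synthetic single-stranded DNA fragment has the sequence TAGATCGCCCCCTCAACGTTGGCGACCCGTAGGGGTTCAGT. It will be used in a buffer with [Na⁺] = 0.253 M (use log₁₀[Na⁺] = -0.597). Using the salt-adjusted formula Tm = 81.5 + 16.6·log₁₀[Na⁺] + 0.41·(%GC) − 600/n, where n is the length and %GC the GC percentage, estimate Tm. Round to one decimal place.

Length n = 41. A=7, G=12, C=13, T=9
G+C = 25, so %GC = 25/41 × 100 = 60.976%
Salt term: 16.6 × (-0.597) = -9.91
GC term: 0.41 × 60.976 = 25; length term: −600/41 = −14.634
Tm = 81.5 + (-9.91) + 25 − 14.634 = 81.956 → 82.0°C

82.0°C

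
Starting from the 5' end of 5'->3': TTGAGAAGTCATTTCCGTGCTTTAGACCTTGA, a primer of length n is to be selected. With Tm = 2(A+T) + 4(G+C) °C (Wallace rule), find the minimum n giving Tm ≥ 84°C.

n = 30

First 29 bases: TTGAGAAGTCATTTCCGTGCTTTAGACCT → Tm = 82°C (< 84°C)
First 30 bases: TTGAGAAGTCATTTCCGTGCTTTAGACCTT → Tm = 84°C (≥ 84°C)
Each additional base adds 2°C (A/T) or 4°C (G/C), so Tm is non-decreasing in n; n = 30 is the first length to reach 84°C.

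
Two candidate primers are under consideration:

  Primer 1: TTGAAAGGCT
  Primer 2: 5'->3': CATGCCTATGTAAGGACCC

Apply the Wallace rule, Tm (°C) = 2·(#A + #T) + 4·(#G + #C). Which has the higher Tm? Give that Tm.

Primer 1: A+T=6, G+C=4 → Tm = 2(6)+4(4) = 28°C
Primer 2: A+T=9, G+C=10 → Tm = 2(9)+4(10) = 58°C
28°C vs 58°C → primer 2 is higher.

Primer 2, 58°C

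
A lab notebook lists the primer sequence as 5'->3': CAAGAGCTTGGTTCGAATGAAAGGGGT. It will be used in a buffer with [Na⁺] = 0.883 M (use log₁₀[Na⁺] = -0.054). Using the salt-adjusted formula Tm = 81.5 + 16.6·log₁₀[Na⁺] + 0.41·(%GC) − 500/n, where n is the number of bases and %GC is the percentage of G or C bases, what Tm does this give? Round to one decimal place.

81.8°C

Length n = 27. Counting bases: C=3, T=6, G=10, A=8
G+C = 13, so %GC = 13/27 × 100 = 48.148%
Salt term: 16.6 × (-0.054) = -0.896
GC term: 0.41 × 48.148 = 19.741; length term: −500/27 = −18.519
Tm = 81.5 + (-0.896) + 19.741 − 18.519 = 81.826 → 81.8°C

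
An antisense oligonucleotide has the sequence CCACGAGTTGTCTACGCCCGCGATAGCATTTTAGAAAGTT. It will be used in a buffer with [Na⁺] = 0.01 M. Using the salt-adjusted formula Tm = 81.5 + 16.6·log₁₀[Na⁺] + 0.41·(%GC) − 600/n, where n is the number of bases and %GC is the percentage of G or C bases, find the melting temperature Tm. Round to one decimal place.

Length n = 40. Scanning the sequence gives T=11, A=10, C=10, G=9.
G+C = 19, so %GC = 19/40 × 100 = 47.5%
Salt term: 16.6 × (-2) = -33.2
GC term: 0.41 × 47.5 = 19.475; length term: −600/40 = −15
Tm = 81.5 + (-33.2) + 19.475 − 15 = 52.775 → 52.8°C

52.8°C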